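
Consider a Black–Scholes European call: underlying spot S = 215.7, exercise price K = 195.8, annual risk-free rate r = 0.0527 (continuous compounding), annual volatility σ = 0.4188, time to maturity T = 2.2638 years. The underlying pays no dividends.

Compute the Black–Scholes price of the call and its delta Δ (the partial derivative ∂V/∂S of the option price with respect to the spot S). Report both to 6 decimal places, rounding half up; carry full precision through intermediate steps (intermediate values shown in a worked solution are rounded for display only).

σ√T = 0.4188·√2.2638 = 0.630124
d₁ = (ln(S/K) + (r+σ²/2)T) / (σ√T) = (ln(215.7/195.8) + (0.0527+0.4188²/2)·2.2638) / 0.630124 = (0.096795 + 0.317830) / 0.630124 = 0.658006
d₂ = d₁ − σ√T = 0.658006 − 0.630124 = 0.027882
e^{−rT} = e^{−0.0527·2.2638} = 0.887539
N(d₁) = 0.744733,  N(d₂) = 0.511122
Call price V = S·N(d₁) − K·e^{−rT}·N(d₂) = 160.638862 − 88.822893 = 71.815969
Δ = N(d₁) = 0.744733

price = 71.815969
Δ = 0.744733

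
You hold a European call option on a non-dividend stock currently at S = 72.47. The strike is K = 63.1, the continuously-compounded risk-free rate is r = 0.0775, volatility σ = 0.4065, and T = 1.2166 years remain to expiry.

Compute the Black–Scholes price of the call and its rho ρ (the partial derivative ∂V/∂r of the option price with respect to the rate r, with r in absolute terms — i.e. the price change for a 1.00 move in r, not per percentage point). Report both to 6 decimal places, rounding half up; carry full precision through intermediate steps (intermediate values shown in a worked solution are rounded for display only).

price = 20.528853
ρ = 43.031227

σ√T = 0.4065·√1.2166 = 0.448368
d₁ = (ln(S/K) + (r+σ²/2)T) / (σ√T) = (ln(72.47/63.1) + (0.0775+0.4065²/2)·1.2166) / 0.448368 = (0.138452 + 0.194803) / 0.448368 = 0.743263
d₂ = d₁ − σ√T = 0.743263 − 0.448368 = 0.294895
e^{−rT} = e^{−0.0775·1.2166} = 0.910022
N(d₁) = 0.771339,  N(d₂) = 0.615963
Call price V = S·N(d₁) − K·e^{−rT}·N(d₂) = 55.898923 − 35.370070 = 20.528853
ρ = K·T·e^{−rT}·N(d₂) = 43.031227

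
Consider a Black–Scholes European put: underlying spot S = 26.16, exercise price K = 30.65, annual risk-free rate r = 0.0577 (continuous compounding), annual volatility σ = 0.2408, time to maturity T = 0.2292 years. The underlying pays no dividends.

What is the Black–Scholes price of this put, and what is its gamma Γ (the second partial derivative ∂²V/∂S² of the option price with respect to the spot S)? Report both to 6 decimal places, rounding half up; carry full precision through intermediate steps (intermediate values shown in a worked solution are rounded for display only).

σ√T = 0.2408·√0.2292 = 0.115283
d₁ = (ln(S/K) + (r+σ²/2)T) / (σ√T) = (ln(26.16/30.65) + (0.0577+0.2408²/2)·0.2292) / 0.115283 = (-0.158401 + 0.019870) / 0.115283 = -1.201667
d₂ = d₁ − σ√T = -1.201667 − 0.115283 = -1.316949
e^{−rT} = e^{−0.0577·0.2292} = 0.986862
N(−d₁) = 0.885254,  N(−d₂) = 0.906072
Put price V = K·e^{−rT}·N(−d₂) − S·N(−d₁) = 27.406261 − 23.158235 = 4.248026
φ(d₁) = (1/√(2π))·e^{−d₁²/2} = 0.193798
Γ = φ(d₁) / (S·σ·√T) = 0.064261

price = 4.248026
Γ = 0.064261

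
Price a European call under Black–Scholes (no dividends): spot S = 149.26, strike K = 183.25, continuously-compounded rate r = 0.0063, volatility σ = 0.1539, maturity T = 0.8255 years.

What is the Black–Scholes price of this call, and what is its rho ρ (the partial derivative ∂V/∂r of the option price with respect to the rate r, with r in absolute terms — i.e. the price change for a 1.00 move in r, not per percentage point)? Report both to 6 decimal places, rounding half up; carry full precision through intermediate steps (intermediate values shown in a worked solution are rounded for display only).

σ√T = 0.1539·√0.8255 = 0.139829
d₁ = (ln(S/K) + (r+σ²/2)T) / (σ√T) = (ln(149.26/183.25) + (0.0063+0.1539²/2)·0.8255) / 0.139829 = (-0.205162 + 0.014977) / 0.139829 = -1.360125
d₂ = d₁ − σ√T = -1.360125 − 0.139829 = -1.499954
e^{−rT} = e^{−0.0063·0.8255} = 0.994813
N(d₁) = 0.086895,  N(d₂) = 0.066813
Call price V = S·N(d₁) − K·e^{−rT}·N(d₂) = 12.969977 − 12.180005 = 0.789972
ρ = K·T·e^{−rT}·N(d₂) = 10.054594

price = 0.789972
ρ = 10.054594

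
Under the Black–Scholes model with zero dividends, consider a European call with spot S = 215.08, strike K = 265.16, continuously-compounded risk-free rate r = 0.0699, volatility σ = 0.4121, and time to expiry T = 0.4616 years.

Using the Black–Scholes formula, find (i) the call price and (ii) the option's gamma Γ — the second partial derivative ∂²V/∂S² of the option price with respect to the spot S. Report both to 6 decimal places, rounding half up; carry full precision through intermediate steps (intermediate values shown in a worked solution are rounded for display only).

price = 10.468439
Γ = 0.005869

σ√T = 0.4121·√0.4616 = 0.279985
d₁ = (ln(S/K) + (r+σ²/2)T) / (σ√T) = (ln(215.08/265.16) + (0.0699+0.4121²/2)·0.4616) / 0.279985 = (-0.209323 + 0.071462) / 0.279985 = -0.492388
d₂ = d₁ − σ√T = -0.492388 − 0.279985 = -0.772374
e^{−rT} = e^{−0.0699·0.4616} = 0.968249
N(d₁) = 0.311222,  N(d₂) = 0.219947
Call price V = S·N(d₁) − K·e^{−rT}·N(d₂) = 66.937717 − 56.469278 = 10.468439
φ(d₁) = (1/√(2π))·e^{−d₁²/2} = 0.353398
Γ = φ(d₁) / (S·σ·√T) = 0.005869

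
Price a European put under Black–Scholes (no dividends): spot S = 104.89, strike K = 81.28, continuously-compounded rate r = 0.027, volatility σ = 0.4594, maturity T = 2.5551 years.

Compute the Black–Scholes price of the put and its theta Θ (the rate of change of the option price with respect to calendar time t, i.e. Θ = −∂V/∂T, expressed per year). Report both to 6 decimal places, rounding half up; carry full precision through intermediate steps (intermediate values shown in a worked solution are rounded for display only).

σ√T = 0.4594·√2.5551 = 0.734336
d₁ = (ln(S/K) + (r+σ²/2)T) / (σ√T) = (ln(104.89/81.28) + (0.027+0.4594²/2)·2.5551) / 0.734336 = (0.255012 + 0.338613) / 0.734336 = 0.808383
d₂ = d₁ − σ√T = 0.808383 − 0.734336 = 0.074047
e^{−rT} = e^{−0.027·2.5551} = 0.933338
N(−d₁) = 0.209435,  N(−d₂) = 0.470487
Put price V = K·e^{−rT}·N(−d₂) − S·N(−d₁) = 35.691931 − 21.967651 = 13.724279
φ(d₁) = (1/√(2π))·e^{−d₁²/2} = 0.287745
Θ = −S·φ(d₁)·σ/(2√T) + r·K·e^{−rT}·N(−d₂) = −4.337098 + 0.963682 = -3.373416

price = 13.724279
Θ = -3.373416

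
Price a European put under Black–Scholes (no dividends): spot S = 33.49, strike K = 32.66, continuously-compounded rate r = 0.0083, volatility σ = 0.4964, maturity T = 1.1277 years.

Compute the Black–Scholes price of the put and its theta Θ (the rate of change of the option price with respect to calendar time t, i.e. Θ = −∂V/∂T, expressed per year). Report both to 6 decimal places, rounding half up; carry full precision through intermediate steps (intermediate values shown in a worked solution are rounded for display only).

σ√T = 0.4964·√1.1277 = 0.527143
d₁ = (ln(S/K) + (r+σ²/2)T) / (σ√T) = (ln(33.49/32.66) + (0.0083+0.4964²/2)·1.1277) / 0.527143 = (0.025096 + 0.148300) / 0.527143 = 0.328935
d₂ = d₁ − σ√T = 0.328935 − 0.527143 = -0.198208
e^{−rT} = e^{−0.0083·1.1277} = 0.990684
N(−d₁) = 0.371103,  N(−d₂) = 0.578559
Put price V = K·e^{−rT}·N(−d₂) − S·N(−d₁) = 18.719700 − 12.428224 = 6.291476
φ(d₁) = (1/√(2π))·e^{−d₁²/2} = 0.377933
Θ = −S·φ(d₁)·σ/(2√T) + r·K·e^{−rT}·N(−d₂) = −2.958253 + 0.155374 = -2.802879

price = 6.291476
Θ = -2.802879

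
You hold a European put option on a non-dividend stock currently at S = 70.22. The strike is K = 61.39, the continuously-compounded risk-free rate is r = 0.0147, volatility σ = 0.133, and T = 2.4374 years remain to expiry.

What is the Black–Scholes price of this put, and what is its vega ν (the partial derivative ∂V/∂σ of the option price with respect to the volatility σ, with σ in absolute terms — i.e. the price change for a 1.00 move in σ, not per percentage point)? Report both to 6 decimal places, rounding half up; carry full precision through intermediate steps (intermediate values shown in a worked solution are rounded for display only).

σ√T = 0.133·√2.4374 = 0.207642
d₁ = (ln(S/K) + (r+σ²/2)T) / (σ√T) = (ln(70.22/61.39) + (0.0147+0.133²/2)·2.4374) / 0.207642 = (0.134386 + 0.057387) / 0.207642 = 0.923578
d₂ = d₁ − σ√T = 0.923578 − 0.207642 = 0.715936
e^{−rT} = e^{−0.0147·2.4374} = 0.964805
N(−d₁) = 0.177853,  N(−d₂) = 0.237015
Put price V = K·e^{−rT}·N(−d₂) − S·N(−d₁) = 14.038263 − 12.488834 = 1.549428
φ(d₁) = (1/√(2π))·e^{−d₁²/2} = 0.260426
ν = S·φ(d₁)·√T = 28.550148

price = 1.549428
ν = 28.550148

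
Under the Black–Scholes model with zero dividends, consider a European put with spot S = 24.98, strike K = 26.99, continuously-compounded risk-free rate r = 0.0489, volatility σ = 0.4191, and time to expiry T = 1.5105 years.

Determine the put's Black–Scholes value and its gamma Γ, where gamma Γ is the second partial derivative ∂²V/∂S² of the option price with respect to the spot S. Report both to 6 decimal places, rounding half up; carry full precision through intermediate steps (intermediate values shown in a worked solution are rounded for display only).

price = 5.130148
Γ = 0.030046

σ√T = 0.4191·√1.5105 = 0.515084
d₁ = (ln(S/K) + (r+σ²/2)T) / (σ√T) = (ln(24.98/26.99) + (0.0489+0.4191²/2)·1.5105) / 0.515084 = (-0.077391 + 0.206519) / 0.515084 = 0.250694
d₂ = d₁ − σ√T = 0.250694 − 0.515084 = -0.264390
e^{−rT} = e^{−0.0489·1.5105} = 0.928799
N(−d₁) = 0.401025,  N(−d₂) = 0.604260
Put price V = K·e^{−rT}·N(−d₂) − S·N(−d₁) = 15.147764 − 10.017617 = 5.130148
φ(d₁) = (1/√(2π))·e^{−d₁²/2} = 0.386601
Γ = φ(d₁) / (S·σ·√T) = 0.030046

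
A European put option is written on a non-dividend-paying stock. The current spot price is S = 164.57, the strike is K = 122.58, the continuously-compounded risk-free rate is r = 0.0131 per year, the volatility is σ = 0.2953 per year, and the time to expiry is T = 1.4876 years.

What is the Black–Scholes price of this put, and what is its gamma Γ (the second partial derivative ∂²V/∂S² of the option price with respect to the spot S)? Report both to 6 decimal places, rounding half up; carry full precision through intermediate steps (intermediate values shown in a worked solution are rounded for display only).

price = 5.302014
Γ = 0.003870

σ√T = 0.2953·√1.4876 = 0.360169
d₁ = (ln(S/K) + (r+σ²/2)T) / (σ√T) = (ln(164.57/122.58) + (0.0131+0.2953²/2)·1.4876) / 0.360169 = (0.294572 + 0.084348) / 0.360169 = 1.052063
d₂ = d₁ − σ√T = 1.052063 − 0.360169 = 0.691894
e^{−rT} = e^{−0.0131·1.4876} = 0.980701
N(−d₁) = 0.146385,  N(−d₂) = 0.244502
Put price V = K·e^{−rT}·N(−d₂) − S·N(−d₁) = 29.392652 − 24.090638 = 5.302014
φ(d₁) = (1/√(2π))·e^{−d₁²/2} = 0.229384
Γ = φ(d₁) / (S·σ·√T) = 0.003870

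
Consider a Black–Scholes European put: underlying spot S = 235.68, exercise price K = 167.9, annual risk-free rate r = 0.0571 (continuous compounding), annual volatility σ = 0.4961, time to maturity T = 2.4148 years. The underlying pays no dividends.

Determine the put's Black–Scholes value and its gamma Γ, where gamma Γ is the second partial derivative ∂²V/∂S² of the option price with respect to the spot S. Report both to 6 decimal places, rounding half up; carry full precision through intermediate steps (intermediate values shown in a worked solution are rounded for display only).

price = 22.493748
Γ = 0.001326

σ√T = 0.4961·√2.4148 = 0.770921
d₁ = (ln(S/K) + (r+σ²/2)T) / (σ√T) = (ln(235.68/167.9) + (0.0571+0.4961²/2)·2.4148) / 0.770921 = (0.339106 + 0.435045) / 0.770921 = 1.004190
d₂ = d₁ − σ√T = 1.004190 − 0.770921 = 0.233269
e^{−rT} = e^{−0.0571·2.4148} = 0.871199
N(−d₁) = 0.157644,  N(−d₂) = 0.407776
Put price V = K·e^{−rT}·N(−d₂) − S·N(−d₁) = 59.647178 − 37.153430 = 22.493748
φ(d₁) = (1/√(2π))·e^{−d₁²/2} = 0.240957
Γ = φ(d₁) / (S·σ·√T) = 0.001326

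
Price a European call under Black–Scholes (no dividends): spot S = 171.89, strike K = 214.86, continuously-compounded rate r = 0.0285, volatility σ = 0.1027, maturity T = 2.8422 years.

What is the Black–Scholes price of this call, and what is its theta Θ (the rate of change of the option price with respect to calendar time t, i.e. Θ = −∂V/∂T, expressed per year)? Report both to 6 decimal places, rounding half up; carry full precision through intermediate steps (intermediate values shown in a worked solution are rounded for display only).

σ√T = 0.1027·√2.8422 = 0.173140
d₁ = (ln(S/K) + (r+σ²/2)T) / (σ√T) = (ln(171.89/214.86) + (0.0285+0.1027²/2)·2.8422) / 0.173140 = (-0.223132 + 0.095991) / 0.173140 = -0.734321
d₂ = d₁ − σ√T = -0.734321 − 0.173140 = -0.907461
e^{−rT} = e^{−0.0285·2.8422} = 0.922191
N(d₁) = 0.231377,  N(d₂) = 0.182081
Call price V = S·N(d₁) − K·e^{−rT}·N(d₂) = 39.771310 − 36.077985 = 3.693325
φ(d₁) = (1/√(2π))·e^{−d₁²/2} = 0.304662
Θ = −S·φ(d₁)·σ/(2√T) − r·K·e^{−rT}·N(d₂) = −1.595078 − 1.028223 = -2.623301

price = 3.693325
Θ = -2.623301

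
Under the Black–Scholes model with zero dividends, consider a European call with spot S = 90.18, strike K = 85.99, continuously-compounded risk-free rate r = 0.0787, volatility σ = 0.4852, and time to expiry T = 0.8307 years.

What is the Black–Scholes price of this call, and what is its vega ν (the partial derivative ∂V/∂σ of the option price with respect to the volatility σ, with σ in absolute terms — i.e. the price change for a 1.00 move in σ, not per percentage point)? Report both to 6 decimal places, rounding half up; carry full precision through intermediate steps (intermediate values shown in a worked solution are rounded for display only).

σ√T = 0.4852·√0.8307 = 0.442225
d₁ = (ln(S/K) + (r+σ²/2)T) / (σ√T) = (ln(90.18/85.99) + (0.0787+0.4852²/2)·0.8307) / 0.442225 = (0.047577 + 0.163157) / 0.442225 = 0.476532
d₂ = d₁ − σ√T = 0.476532 − 0.442225 = 0.034307
e^{−rT} = e^{−0.0787·0.8307} = 0.936715
N(d₁) = 0.683152,  N(d₂) = 0.513684
Call price V = S·N(d₁) − K·e^{−rT}·N(d₂) = 61.606665 − 41.376277 = 20.230388
φ(d₁) = (1/√(2π))·e^{−d₁²/2} = 0.356123
ν = S·φ(d₁)·√T = 29.270630

price = 20.230388
ν = 29.270630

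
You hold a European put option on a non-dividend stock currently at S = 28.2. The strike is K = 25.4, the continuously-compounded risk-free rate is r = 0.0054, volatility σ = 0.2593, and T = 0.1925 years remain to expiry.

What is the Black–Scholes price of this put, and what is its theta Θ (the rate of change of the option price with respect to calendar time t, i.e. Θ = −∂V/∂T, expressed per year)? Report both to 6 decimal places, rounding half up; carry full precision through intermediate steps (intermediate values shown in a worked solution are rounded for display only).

price = 0.289804
Θ = -2.019928

σ√T = 0.2593·√0.1925 = 0.113767
d₁ = (ln(S/K) + (r+σ²/2)T) / (σ√T) = (ln(28.2/25.4) + (0.0054+0.2593²/2)·0.1925) / 0.113767 = (0.104573 + 0.007511) / 0.113767 = 0.985201
d₂ = d₁ − σ√T = 0.985201 − 0.113767 = 0.871434
e^{−rT} = e^{−0.0054·0.1925} = 0.998961
N(−d₁) = 0.162263,  N(−d₂) = 0.191759
Put price V = K·e^{−rT}·N(−d₂) − S·N(−d₁) = 4.865608 − 4.575805 = 0.289804
φ(d₁) = (1/√(2π))·e^{−d₁²/2} = 0.245551
Θ = −S·φ(d₁)·σ/(2√T) + r·K·e^{−rT}·N(−d₂) = −2.046202 + 0.026274 = -2.019928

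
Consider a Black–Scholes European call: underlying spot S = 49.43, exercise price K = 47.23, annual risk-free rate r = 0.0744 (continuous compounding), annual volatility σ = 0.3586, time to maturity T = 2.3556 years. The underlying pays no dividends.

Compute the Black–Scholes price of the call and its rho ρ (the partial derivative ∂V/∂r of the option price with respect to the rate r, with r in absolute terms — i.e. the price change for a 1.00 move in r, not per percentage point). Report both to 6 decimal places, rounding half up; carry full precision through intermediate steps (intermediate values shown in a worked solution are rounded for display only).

price = 15.296268
ρ = 51.364523

σ√T = 0.3586·√2.3556 = 0.550378
d₁ = (ln(S/K) + (r+σ²/2)T) / (σ√T) = (ln(49.43/47.23) + (0.0744+0.3586²/2)·2.3556) / 0.550378 = (0.045528 + 0.326715) / 0.550378 = 0.676340
d₂ = d₁ − σ√T = 0.676340 − 0.550378 = 0.125962
e^{−rT} = e^{−0.0744·2.3556} = 0.839242
N(d₁) = 0.750588,  N(d₂) = 0.550119
Call price V = S·N(d₁) − K·e^{−rT}·N(d₂) = 37.101551 − 21.805282 = 15.296268
ρ = K·T·e^{−rT}·N(d₂) = 51.364523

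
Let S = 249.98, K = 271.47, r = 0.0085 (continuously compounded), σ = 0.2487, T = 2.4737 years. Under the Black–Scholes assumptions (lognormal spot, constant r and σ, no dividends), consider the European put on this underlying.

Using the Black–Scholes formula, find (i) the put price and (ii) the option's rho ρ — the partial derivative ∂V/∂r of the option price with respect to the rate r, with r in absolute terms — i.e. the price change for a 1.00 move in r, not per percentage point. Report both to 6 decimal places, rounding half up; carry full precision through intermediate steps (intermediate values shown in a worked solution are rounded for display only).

σ√T = 0.2487·√2.4737 = 0.391155
d₁ = (ln(S/K) + (r+σ²/2)T) / (σ√T) = (ln(249.98/271.47) + (0.0085+0.2487²/2)·2.4737) / 0.391155 = (-0.082471 + 0.097528) / 0.391155 = 0.038494
d₂ = d₁ − σ√T = 0.038494 − 0.391155 = -0.352662
e^{−rT} = e^{−0.0085·2.4737} = 0.979193
N(−d₁) = 0.484647,  N(−d₂) = 0.637829
Put price V = K·e^{−rT}·N(−d₂) − S·N(−d₁) = 169.548682 − 121.152071 = 48.396611
ρ = −K·T·e^{−rT}·N(−d₂) = -419.412574

price = 48.396611
ρ = -419.412574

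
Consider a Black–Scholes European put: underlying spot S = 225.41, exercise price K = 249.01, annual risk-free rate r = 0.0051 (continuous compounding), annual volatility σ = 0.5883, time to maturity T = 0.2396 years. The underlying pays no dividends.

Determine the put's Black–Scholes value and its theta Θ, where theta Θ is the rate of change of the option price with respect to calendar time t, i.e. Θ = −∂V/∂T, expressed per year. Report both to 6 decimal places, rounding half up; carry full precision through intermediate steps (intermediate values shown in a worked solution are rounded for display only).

price = 40.343147
Θ = -52.124371

σ√T = 0.5883·√0.2396 = 0.287967
d₁ = (ln(S/K) + (r+σ²/2)T) / (σ√T) = (ln(225.41/249.01) + (0.0051+0.5883²/2)·0.2396) / 0.287967 = (-0.099572 + 0.042684) / 0.287967 = -0.197550
d₂ = d₁ − σ√T = -0.197550 − 0.287967 = -0.485516
e^{−rT} = e^{−0.0051·0.2396} = 0.998779
N(−d₁) = 0.578301,  N(−d₂) = 0.686345
Put price V = K·e^{−rT}·N(−d₂) − S·N(−d₁) = 170.698040 − 130.354894 = 40.343147
φ(d₁) = (1/√(2π))·e^{−d₁²/2} = 0.391233
Θ = −S·φ(d₁)·σ/(2√T) + r·K·e^{−rT}·N(−d₂) = −52.994931 + 0.870560 = -52.124371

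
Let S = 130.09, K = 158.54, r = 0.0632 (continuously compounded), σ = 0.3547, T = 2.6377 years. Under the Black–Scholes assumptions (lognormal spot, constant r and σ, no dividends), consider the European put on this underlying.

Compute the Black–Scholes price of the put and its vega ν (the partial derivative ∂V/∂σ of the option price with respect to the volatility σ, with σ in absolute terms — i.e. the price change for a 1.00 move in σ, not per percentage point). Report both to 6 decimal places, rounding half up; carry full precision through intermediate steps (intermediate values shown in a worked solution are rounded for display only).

price = 32.049709
ν = 82.010191

σ√T = 0.3547·√2.6377 = 0.576068
d₁ = (ln(S/K) + (r+σ²/2)T) / (σ√T) = (ln(130.09/158.54) + (0.0632+0.3547²/2)·2.6377) / 0.576068 = (-0.197780 + 0.332630) / 0.576068 = 0.234086
d₂ = d₁ − σ√T = 0.234086 − 0.576068 = -0.341982
e^{−rT} = e^{−0.0632·2.6377} = 0.846451
N(−d₁) = 0.407459,  N(−d₂) = 0.633818
Put price V = K·e^{−rT}·N(−d₂) − S·N(−d₁) = 85.056063 − 53.006354 = 32.049709
φ(d₁) = (1/√(2π))·e^{−d₁²/2} = 0.388160
ν = S·φ(d₁)·√T = 82.010191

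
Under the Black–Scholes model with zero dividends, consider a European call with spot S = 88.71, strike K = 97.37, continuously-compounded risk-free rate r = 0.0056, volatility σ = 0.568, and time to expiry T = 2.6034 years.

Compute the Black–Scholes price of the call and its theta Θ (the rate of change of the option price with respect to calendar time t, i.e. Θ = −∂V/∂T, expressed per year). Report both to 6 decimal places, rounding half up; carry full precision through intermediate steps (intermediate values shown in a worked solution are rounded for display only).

price = 29.100582
Θ = -5.969217

σ√T = 0.568·√2.6034 = 0.916471
d₁ = (ln(S/K) + (r+σ²/2)T) / (σ√T) = (ln(88.71/97.37) + (0.0056+0.568²/2)·2.6034) / 0.916471 = (-0.093146 + 0.434539) / 0.916471 = 0.372508
d₂ = d₁ − σ√T = 0.372508 − 0.916471 = -0.543963
e^{−rT} = e^{−0.0056·2.6034} = 0.985527
N(d₁) = 0.645243,  N(d₂) = 0.293234
Call price V = S·N(d₁) − K·e^{−rT}·N(d₂) = 57.239490 − 28.138908 = 29.100582
φ(d₁) = (1/√(2π))·e^{−d₁²/2} = 0.372202
Θ = −S·φ(d₁)·σ/(2√T) − r·K·e^{−rT}·N(d₂) = −5.811639 − 0.157578 = -5.969217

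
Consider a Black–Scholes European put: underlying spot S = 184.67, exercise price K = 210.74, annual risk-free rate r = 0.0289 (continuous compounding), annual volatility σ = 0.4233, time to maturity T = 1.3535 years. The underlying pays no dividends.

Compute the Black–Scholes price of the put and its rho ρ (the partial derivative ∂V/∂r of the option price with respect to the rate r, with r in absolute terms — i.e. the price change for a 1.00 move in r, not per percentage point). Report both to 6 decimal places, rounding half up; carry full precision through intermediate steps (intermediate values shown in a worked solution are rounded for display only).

price = 47.314856
ρ = -183.284236

σ√T = 0.4233·√1.3535 = 0.492467
d₁ = (ln(S/K) + (r+σ²/2)T) / (σ√T) = (ln(184.67/210.74) + (0.0289+0.4233²/2)·1.3535) / 0.492467 = (-0.132055 + 0.160378) / 0.492467 = 0.057513
d₂ = d₁ − σ√T = 0.057513 − 0.492467 = -0.434954
e^{−rT} = e^{−0.0289·1.3535} = 0.961639
N(−d₁) = 0.477068,  N(−d₂) = 0.668202
Put price V = K·e^{−rT}·N(−d₂) − S·N(−d₁) = 135.415024 − 88.100168 = 47.314856
ρ = −K·T·e^{−rT}·N(−d₂) = -183.284236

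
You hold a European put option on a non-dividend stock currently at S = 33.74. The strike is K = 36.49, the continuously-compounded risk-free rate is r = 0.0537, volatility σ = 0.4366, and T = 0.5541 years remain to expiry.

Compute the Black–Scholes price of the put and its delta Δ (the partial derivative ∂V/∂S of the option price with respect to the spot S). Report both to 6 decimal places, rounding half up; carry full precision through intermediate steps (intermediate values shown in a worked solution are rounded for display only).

price = 5.353298
Δ = -0.494830

σ√T = 0.4366·√0.5541 = 0.324996
d₁ = (ln(S/K) + (r+σ²/2)T) / (σ√T) = (ln(33.74/36.49) + (0.0537+0.4366²/2)·0.5541) / 0.324996 = (-0.078354 + 0.082566) / 0.324996 = 0.012961
d₂ = d₁ − σ√T = 0.012961 − 0.324996 = -0.312035
e^{−rT} = e^{−0.0537·0.5541} = 0.970683
N(−d₁) = 0.494830,  N(−d₂) = 0.622493
Put price V = K·e^{−rT}·N(−d₂) − S·N(−d₁) = 22.048849 − 16.695551 = 5.353298
Δ = −N(−d₁) = -0.494830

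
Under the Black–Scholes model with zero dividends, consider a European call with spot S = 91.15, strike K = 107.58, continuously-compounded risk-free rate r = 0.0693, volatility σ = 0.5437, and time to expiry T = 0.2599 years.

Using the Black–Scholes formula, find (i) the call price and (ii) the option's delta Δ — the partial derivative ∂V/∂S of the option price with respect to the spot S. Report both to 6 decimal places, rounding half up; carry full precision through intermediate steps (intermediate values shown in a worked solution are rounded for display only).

price = 5.083788
Δ = 0.346666

σ√T = 0.5437·√0.2599 = 0.277180
d₁ = (ln(S/K) + (r+σ²/2)T) / (σ√T) = (ln(91.15/107.58) + (0.0693+0.5437²/2)·0.2599) / 0.277180 = (-0.165728 + 0.056426) / 0.277180 = -0.394338
d₂ = d₁ − σ√T = -0.394338 − 0.277180 = -0.671518
e^{−rT} = e^{−0.0693·0.2599} = 0.982150
N(d₁) = 0.346666,  N(d₂) = 0.250945
Call price V = S·N(d₁) − K·e^{−rT}·N(d₂) = 31.598589 − 26.514802 = 5.083788
Δ = N(d₁) = 0.346666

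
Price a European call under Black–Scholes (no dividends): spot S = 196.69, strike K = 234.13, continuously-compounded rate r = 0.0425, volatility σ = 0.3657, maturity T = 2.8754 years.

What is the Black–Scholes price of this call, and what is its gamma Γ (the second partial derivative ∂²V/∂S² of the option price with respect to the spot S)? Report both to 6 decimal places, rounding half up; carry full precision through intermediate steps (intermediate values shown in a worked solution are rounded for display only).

price = 44.083847
Γ = 0.003188

σ√T = 0.3657·√2.8754 = 0.620118
d₁ = (ln(S/K) + (r+σ²/2)T) / (σ√T) = (ln(196.69/234.13) + (0.0425+0.3657²/2)·2.8754) / 0.620118 = (-0.174248 + 0.314477) / 0.620118 = 0.226134
d₂ = d₁ − σ√T = 0.226134 − 0.620118 = -0.393983
e^{−rT} = e^{−0.0425·2.8754} = 0.884967
N(d₁) = 0.589451,  N(d₂) = 0.346797
Call price V = S·N(d₁) − K·e^{−rT}·N(d₂) = 115.939212 − 71.855365 = 44.083847
φ(d₁) = (1/√(2π))·e^{−d₁²/2} = 0.388871
Γ = φ(d₁) / (S·σ·√T) = 0.003188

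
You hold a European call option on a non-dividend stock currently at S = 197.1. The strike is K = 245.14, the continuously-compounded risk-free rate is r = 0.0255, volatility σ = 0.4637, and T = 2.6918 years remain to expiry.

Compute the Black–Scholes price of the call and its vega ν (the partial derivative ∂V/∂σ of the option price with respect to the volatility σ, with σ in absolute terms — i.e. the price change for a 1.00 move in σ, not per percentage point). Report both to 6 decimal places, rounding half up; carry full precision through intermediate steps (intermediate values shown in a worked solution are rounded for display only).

price = 48.383252
ν = 126.845051

σ√T = 0.4637·√2.6918 = 0.760779
d₁ = (ln(S/K) + (r+σ²/2)T) / (σ√T) = (ln(197.1/245.14) + (0.0255+0.4637²/2)·2.6918) / 0.760779 = (-0.218118 + 0.358033) / 0.760779 = 0.183910
d₂ = d₁ − σ√T = 0.183910 − 0.760779 = -0.576869
e^{−rT} = e^{−0.0255·2.6918} = 0.933662
N(d₁) = 0.572958,  N(d₂) = 0.282014
Call price V = S·N(d₁) − K·e^{−rT}·N(d₂) = 112.930025 − 64.546773 = 48.383252
φ(d₁) = (1/√(2π))·e^{−d₁²/2} = 0.392252
ν = S·φ(d₁)·√T = 126.845051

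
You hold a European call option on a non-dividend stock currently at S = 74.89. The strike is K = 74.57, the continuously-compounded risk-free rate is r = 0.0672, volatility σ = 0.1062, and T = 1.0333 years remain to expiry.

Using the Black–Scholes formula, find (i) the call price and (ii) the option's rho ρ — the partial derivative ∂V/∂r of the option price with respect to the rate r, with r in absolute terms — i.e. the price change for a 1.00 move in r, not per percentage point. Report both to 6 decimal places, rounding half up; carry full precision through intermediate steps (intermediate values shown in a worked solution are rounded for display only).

price = 6.467311
ρ = 52.856173

σ√T = 0.1062·√1.0333 = 0.107954
d₁ = (ln(S/K) + (r+σ²/2)T) / (σ√T) = (ln(74.89/74.57) + (0.0672+0.1062²/2)·1.0333) / 0.107954 = (0.004282 + 0.075265) / 0.107954 = 0.736861
d₂ = d₁ − σ√T = 0.736861 − 0.107954 = 0.628907
e^{−rT} = e^{−0.0672·1.0333} = 0.932918
N(d₁) = 0.769396,  N(d₂) = 0.735295
Call price V = S·N(d₁) − K·e^{−rT}·N(d₂) = 57.620097 − 51.152786 = 6.467311
ρ = K·T·e^{−rT}·N(d₂) = 52.856173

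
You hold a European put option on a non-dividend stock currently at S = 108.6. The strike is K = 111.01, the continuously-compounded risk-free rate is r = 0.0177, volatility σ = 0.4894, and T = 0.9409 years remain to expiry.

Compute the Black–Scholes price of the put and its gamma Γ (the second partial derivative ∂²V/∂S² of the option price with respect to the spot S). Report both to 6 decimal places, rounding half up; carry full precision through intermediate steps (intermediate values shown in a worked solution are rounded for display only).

σ√T = 0.4894·√0.9409 = 0.474718
d₁ = (ln(S/K) + (r+σ²/2)T) / (σ√T) = (ln(108.6/111.01) + (0.0177+0.4894²/2)·0.9409) / 0.474718 = (-0.021949 + 0.129333) / 0.474718 = 0.226205
d₂ = d₁ − σ√T = 0.226205 − 0.474718 = -0.248513
e^{−rT} = e^{−0.0177·0.9409} = 0.983484
N(−d₁) = 0.410521,  N(−d₂) = 0.598131
Put price V = K·e^{−rT}·N(−d₂) − S·N(−d₁) = 65.301905 − 44.582575 = 20.719330
φ(d₁) = (1/√(2π))·e^{−d₁²/2} = 0.388865
Γ = φ(d₁) / (S·σ·√T) = 0.007543

price = 20.719330
Γ = 0.007543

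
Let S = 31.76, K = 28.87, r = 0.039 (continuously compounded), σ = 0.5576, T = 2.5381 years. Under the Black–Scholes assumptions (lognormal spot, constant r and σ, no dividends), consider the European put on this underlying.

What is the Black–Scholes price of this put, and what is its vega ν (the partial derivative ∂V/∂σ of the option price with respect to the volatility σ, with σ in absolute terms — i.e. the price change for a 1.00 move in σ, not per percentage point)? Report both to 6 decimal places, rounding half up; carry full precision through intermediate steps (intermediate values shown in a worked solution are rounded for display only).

σ√T = 0.5576·√2.5381 = 0.888336
d₁ = (ln(S/K) + (r+σ²/2)T) / (σ√T) = (ln(31.76/28.87) + (0.039+0.5576²/2)·2.5381) / 0.888336 = (0.095405 + 0.493556) / 0.888336 = 0.662993
d₂ = d₁ − σ√T = 0.662993 − 0.888336 = -0.225342
e^{−rT} = e^{−0.039·2.5381} = 0.905755
N(−d₁) = 0.253667,  N(−d₂) = 0.589144
Put price V = K·e^{−rT}·N(−d₂) − S·N(−d₁) = 15.405608 − 8.056476 = 7.349132
φ(d₁) = (1/√(2π))·e^{−d₁²/2} = 0.320229
ν = S·φ(d₁)·√T = 16.203007

price = 7.349132
ν = 16.203007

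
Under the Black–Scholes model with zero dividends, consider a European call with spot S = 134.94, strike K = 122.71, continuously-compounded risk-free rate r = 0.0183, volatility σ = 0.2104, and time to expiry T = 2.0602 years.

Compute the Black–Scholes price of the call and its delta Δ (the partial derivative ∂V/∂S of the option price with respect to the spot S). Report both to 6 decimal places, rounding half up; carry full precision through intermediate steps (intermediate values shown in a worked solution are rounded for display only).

σ√T = 0.2104·√2.0602 = 0.301995
d₁ = (ln(S/K) + (r+σ²/2)T) / (σ√T) = (ln(134.94/122.71) + (0.0183+0.2104²/2)·2.0602) / 0.301995 = (0.095006 + 0.083302) / 0.301995 = 0.590435
d₂ = d₁ − σ√T = 0.590435 − 0.301995 = 0.288439
e^{−rT} = e^{−0.0183·2.0602} = 0.963000
N(d₁) = 0.722550,  N(d₂) = 0.613495
Call price V = S·N(d₁) − K·e^{−rT}·N(d₂) = 97.500959 − 72.496533 = 25.004426
Δ = N(d₁) = 0.722550

price = 25.004426
Δ = 0.722550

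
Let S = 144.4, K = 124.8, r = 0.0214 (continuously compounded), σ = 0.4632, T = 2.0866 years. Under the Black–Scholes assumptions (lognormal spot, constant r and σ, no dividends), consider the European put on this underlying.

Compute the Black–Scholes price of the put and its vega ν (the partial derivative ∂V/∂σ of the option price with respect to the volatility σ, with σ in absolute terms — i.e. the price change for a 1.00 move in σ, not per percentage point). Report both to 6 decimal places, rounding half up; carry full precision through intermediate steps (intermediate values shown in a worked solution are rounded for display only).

σ√T = 0.4632·√2.0866 = 0.669096
d₁ = (ln(S/K) + (r+σ²/2)T) / (σ√T) = (ln(144.4/124.8) + (0.0214+0.4632²/2)·2.0866) / 0.669096 = (0.145875 + 0.268498) / 0.669096 = 0.619302
d₂ = d₁ − σ√T = 0.619302 − 0.669096 = -0.049793
e^{−rT} = e^{−0.0214·2.0866} = 0.956329
N(−d₁) = 0.267859,  N(−d₂) = 0.519856
Put price V = K·e^{−rT}·N(−d₂) − S·N(−d₁) = 62.044793 − 38.678782 = 23.366011
φ(d₁) = (1/√(2π))·e^{−d₁²/2} = 0.329326
ν = S·φ(d₁)·√T = 68.693115

price = 23.366011
ν = 68.693115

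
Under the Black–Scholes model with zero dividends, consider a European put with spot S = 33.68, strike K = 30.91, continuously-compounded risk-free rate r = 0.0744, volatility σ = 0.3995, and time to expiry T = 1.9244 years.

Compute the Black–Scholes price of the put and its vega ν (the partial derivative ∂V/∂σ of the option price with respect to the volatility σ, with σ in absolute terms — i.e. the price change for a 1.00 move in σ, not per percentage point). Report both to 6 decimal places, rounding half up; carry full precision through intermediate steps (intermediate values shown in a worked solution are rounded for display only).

price = 3.691681
ν = 14.687692

σ√T = 0.3995·√1.9244 = 0.554197
d₁ = (ln(S/K) + (r+σ²/2)T) / (σ√T) = (ln(33.68/30.91) + (0.0744+0.3995²/2)·1.9244) / 0.554197 = (0.085824 + 0.296743) / 0.554197 = 0.690309
d₂ = d₁ − σ√T = 0.690309 − 0.554197 = 0.136111
e^{−rT} = e^{−0.0744·1.9244} = 0.866602
N(−d₁) = 0.245000,  N(−d₂) = 0.445867
Put price V = K·e^{−rT}·N(−d₂) − S·N(−d₁) = 11.943285 − 8.251603 = 3.691681
φ(d₁) = (1/√(2π))·e^{−d₁²/2} = 0.314365
ν = S·φ(d₁)·√T = 14.687692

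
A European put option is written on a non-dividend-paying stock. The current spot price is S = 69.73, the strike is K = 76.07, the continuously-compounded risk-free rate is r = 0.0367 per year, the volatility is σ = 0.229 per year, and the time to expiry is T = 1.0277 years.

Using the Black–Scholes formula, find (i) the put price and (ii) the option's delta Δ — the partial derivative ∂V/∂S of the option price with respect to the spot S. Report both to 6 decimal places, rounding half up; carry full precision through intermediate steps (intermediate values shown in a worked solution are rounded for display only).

σ√T = 0.229·√1.0277 = 0.232150
d₁ = (ln(S/K) + (r+σ²/2)T) / (σ√T) = (ln(69.73/76.07) + (0.0367+0.229²/2)·1.0277) / 0.232150 = (-0.087023 + 0.064663) / 0.232150 = -0.096317
d₂ = d₁ − σ√T = -0.096317 − 0.232150 = -0.328467
e^{−rT} = e^{−0.0367·1.0277} = 0.962986
N(−d₁) = 0.538365,  N(−d₂) = 0.628721
Put price V = K·e^{−rT}·N(−d₂) − S·N(−d₁) = 46.056507 − 37.540226 = 8.516282
Δ = −N(−d₁) = -0.538365

price = 8.516282
Δ = -0.538365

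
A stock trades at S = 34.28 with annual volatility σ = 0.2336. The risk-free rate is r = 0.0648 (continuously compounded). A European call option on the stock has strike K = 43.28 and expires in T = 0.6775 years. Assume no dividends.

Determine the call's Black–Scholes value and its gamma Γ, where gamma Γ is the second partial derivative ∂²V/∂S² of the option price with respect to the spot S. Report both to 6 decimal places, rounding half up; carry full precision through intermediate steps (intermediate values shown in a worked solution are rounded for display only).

σ√T = 0.2336·√0.6775 = 0.192277
d₁ = (ln(S/K) + (r+σ²/2)T) / (σ√T) = (ln(34.28/43.28) + (0.0648+0.2336²/2)·0.6775) / 0.192277 = (-0.233129 + 0.062387) / 0.192277 = -0.887996
d₂ = d₁ − σ√T = -0.887996 − 0.192277 = -1.080273
e^{−rT} = e^{−0.0648·0.6775} = 0.957048
N(d₁) = 0.187271,  N(d₂) = 0.140010
Call price V = S·N(d₁) − K·e^{−rT}·N(d₂) = 6.419663 − 5.799368 = 0.620295
φ(d₁) = (1/√(2π))·e^{−d₁²/2} = 0.268956
Γ = φ(d₁) / (S·σ·√T) = 0.040805

price = 0.620295
Γ = 0.040805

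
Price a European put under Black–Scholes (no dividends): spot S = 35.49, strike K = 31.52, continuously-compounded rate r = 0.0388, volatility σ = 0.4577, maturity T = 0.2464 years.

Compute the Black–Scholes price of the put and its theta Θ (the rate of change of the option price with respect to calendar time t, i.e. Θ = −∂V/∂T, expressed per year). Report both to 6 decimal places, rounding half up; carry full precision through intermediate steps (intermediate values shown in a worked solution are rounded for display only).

price = 1.346838
Θ = -4.792714

σ√T = 0.4577·√0.2464 = 0.227196
d₁ = (ln(S/K) + (r+σ²/2)T) / (σ√T) = (ln(35.49/31.52) + (0.0388+0.4577²/2)·0.2464) / 0.227196 = (0.118629 + 0.035369) / 0.227196 = 0.677820
d₂ = d₁ − σ√T = 0.677820 − 0.227196 = 0.450623
e^{−rT} = e^{−0.0388·0.2464} = 0.990485
N(−d₁) = 0.248943,  N(−d₂) = 0.326131
Put price V = K·e^{−rT}·N(−d₂) − S·N(−d₁) = 10.181827 − 8.834989 = 1.346838
φ(d₁) = (1/√(2π))·e^{−d₁²/2} = 0.317062
Θ = −S·φ(d₁)·σ/(2√T) + r·K·e^{−rT}·N(−d₂) = −5.187769 + 0.395055 = -4.792714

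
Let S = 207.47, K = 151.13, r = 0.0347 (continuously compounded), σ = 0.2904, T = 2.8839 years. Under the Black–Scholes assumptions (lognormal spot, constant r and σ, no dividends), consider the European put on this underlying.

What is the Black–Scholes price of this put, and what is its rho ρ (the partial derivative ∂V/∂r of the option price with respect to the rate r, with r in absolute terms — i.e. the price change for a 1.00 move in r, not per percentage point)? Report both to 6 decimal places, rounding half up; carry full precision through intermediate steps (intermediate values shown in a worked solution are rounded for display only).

σ√T = 0.2904·√2.8839 = 0.493159
d₁ = (ln(S/K) + (r+σ²/2)T) / (σ√T) = (ln(207.47/151.13) + (0.0347+0.2904²/2)·2.8839) / 0.493159 = (0.316846 + 0.221674) / 0.493159 = 1.091982
d₂ = d₁ − σ√T = 1.091982 − 0.493159 = 0.598823
e^{−rT} = e^{−0.0347·2.8839} = 0.904773
N(−d₁) = 0.137421,  N(−d₂) = 0.274645
Put price V = K·e^{−rT}·N(−d₂) − S·N(−d₁) = 37.554547 − 28.510632 = 9.043915
ρ = −K·T·e^{−rT}·N(−d₂) = -108.303557

price = 9.043915
ρ = -108.303557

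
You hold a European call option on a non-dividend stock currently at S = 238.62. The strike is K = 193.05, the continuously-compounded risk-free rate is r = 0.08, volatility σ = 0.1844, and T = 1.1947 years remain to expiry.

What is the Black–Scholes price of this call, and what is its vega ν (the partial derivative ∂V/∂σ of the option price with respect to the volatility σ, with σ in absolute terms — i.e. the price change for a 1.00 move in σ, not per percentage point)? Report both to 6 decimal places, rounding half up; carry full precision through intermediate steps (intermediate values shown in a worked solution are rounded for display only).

price = 64.302153
ν = 27.722861

σ√T = 0.1844·√1.1947 = 0.201554
d₁ = (ln(S/K) + (r+σ²/2)T) / (σ√T) = (ln(238.62/193.05) + (0.08+0.1844²/2)·1.1947) / 0.201554 = (0.211923 + 0.115888) / 0.201554 = 1.626422
d₂ = d₁ − σ√T = 1.626422 − 0.201554 = 1.424868
e^{−rT} = e^{−0.08·1.1947} = 0.908849
N(d₁) = 0.948070,  N(d₂) = 0.922902
Call price V = S·N(d₁) − K·e^{−rT}·N(d₂) = 226.228469 − 161.926316 = 64.302153
φ(d₁) = (1/√(2π))·e^{−d₁²/2} = 0.106292
ν = S·φ(d₁)·√T = 27.722861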